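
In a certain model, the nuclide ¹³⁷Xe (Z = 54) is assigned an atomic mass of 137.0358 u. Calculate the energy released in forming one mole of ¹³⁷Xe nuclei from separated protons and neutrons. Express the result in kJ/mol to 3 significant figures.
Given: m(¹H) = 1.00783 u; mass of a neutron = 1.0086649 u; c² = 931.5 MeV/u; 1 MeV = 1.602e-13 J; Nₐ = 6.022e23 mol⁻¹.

With 54 protons and 83 neutrons (A = 137):
Σm = 54·m(¹H) + 83·m_n = 54.42282 + 83.7191867 = 138.1420067 u
The mass defect is 138.1420067 − 137.0358 = 1.1062067 u.
Binding energy = Δm·c² = 1.1062067 × 931.5 MeV/u = 1030.43 MeV
Per nucleus in joules: 1030.43 MeV × 1.602e-13 J/MeV = 1.6507e-10 J
Per mole: 1.6507e-10 J × 6.022e23 mol⁻¹ = 9.9405e+13 J/mol

9.94e+10 kJ/mol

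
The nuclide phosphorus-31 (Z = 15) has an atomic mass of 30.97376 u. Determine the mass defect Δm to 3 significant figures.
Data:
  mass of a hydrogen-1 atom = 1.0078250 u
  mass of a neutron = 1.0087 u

With 15 protons and 16 neutrons (A = 31):
Σm = 15·m(¹H) + 16·m_n = 15.1173750 + 16.1392 = 31.2565750 u
Δm = 31.2565750 − 30.97376 = 0.2828150 u

0.283 u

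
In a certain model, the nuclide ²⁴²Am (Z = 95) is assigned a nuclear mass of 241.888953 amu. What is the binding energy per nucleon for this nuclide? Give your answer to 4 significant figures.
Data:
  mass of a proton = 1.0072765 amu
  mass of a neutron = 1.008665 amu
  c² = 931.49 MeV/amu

The nucleus contains 95 protons and 242 − 95 = 147 neutrons.
Σm = 95·m_p + 147·m_n = 95.6912675 + 148.273755 = 243.9650225 amu
Δm = 243.9650225 − 241.888953 = 2.0760695 amu
Converting to energy: 2.0760695 amu × 931.49 MeV/amu = 1933.84 MeV
Dividing by A = 242 gives 7.991 MeV per nucleon.

7.991 MeV/nucleon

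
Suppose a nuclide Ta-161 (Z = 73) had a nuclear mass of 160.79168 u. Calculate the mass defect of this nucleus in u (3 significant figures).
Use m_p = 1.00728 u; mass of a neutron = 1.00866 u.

With 73 protons and 88 neutrons (A = 161):
Total constituent mass: 73 × 1.00728 + 88 × 1.00866 = 162.29352 u
Δm = 162.29352 − 160.79168 = 1.50184 u

1.50 u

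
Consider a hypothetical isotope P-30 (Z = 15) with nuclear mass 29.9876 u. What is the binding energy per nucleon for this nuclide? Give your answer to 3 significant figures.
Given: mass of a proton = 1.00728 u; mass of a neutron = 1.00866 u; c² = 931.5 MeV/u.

7.81 MeV/nucleon

Z = 15, so N = A − Z = 30 − 15 = 15.
Mass of separated nucleons = 15(1.00728) + 15(1.00866) = 15.10920 + 15.12990 = 30.23910 u
Mass defect Δm = 30.23910 − 29.9876 = 0.25150 u
Binding energy = Δm·c² = 0.25150 × 931.5 MeV/u = 234.272 MeV
BE/A = 234.272 MeV / 30 = 7.809 MeV/nucleon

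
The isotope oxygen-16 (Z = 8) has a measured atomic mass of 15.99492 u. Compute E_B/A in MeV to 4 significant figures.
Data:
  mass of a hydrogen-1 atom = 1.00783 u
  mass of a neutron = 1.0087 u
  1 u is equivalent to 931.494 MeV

The nucleus contains 8 protons and 16 − 8 = 8 neutrons.
Σm = 8·m(¹H) + 8·m_n = 8.06264 + 8.0696 = 16.13224 u
Δm = 16.13224 − 15.99492 = 0.13732 u
Binding energy = Δm·c² = 0.13732 × 931.494 MeV/u = 127.913 MeV
Per nucleon: 127.913 / 16 = 7.995 MeV

7.995 MeV/nucleon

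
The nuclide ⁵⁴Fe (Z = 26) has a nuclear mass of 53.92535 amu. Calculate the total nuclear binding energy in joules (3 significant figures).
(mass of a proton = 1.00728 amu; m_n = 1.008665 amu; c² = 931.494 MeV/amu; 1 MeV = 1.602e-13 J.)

The nucleus contains 26 protons and 54 − 26 = 28 neutrons.
Mass of separated nucleons = 26(1.00728) + 28(1.008665) = 26.18928 + 28.242620 = 54.431900 amu
The mass defect is 54.431900 − 53.92535 = 0.506550 amu.
Binding energy = Δm·c² = 0.506550 × 931.494 MeV/amu = 471.848 MeV
In joules: 471.848 MeV × 1.602e-13 J/MeV = 7.5590e-11 J

7.56e-11 J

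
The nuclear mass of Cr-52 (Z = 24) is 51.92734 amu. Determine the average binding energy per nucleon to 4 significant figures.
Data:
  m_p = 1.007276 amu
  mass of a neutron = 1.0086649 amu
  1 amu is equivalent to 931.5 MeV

8.776 MeV/nucleon

Σm = 24·m_p + 28·m_n = 24.174624 + 28.2426172 = 52.4172412 amu
The mass defect is 52.4172412 − 51.92734 = 0.4899012 amu.
E_B = 0.4899012 × 931.5 = 456.343 MeV
Per nucleon: 456.343 / 52 = 8.776 MeV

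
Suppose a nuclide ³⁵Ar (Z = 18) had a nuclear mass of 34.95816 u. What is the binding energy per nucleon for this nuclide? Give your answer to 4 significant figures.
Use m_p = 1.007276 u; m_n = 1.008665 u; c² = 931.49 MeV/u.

8.519 MeV/nucleon

With 18 protons and 17 neutrons (A = 35):
Total constituent mass: 18 × 1.007276 + 17 × 1.008665 = 35.278273 u
The mass defect is 35.278273 − 34.95816 = 0.320113 u.
Converting to energy: 0.320113 u × 931.49 MeV/u = 298.182 MeV
BE/A = 298.182 MeV / 35 = 8.519 MeV/nucleon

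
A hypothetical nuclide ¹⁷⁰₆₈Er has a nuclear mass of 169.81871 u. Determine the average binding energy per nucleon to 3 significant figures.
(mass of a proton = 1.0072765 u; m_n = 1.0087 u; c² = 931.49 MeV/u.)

8.57 MeV/nucleon

Z = 68, so N = A − Z = 170 − 68 = 102.
Total constituent mass: 68 × 1.0072765 + 102 × 1.0087 = 171.3822020 u
Δm = 171.3822020 − 169.81871 = 1.5634920 u
Converting to energy: 1.5634920 u × 931.49 MeV/u = 1456.38 MeV
BE/A = 1456.38 MeV / 170 = 8.567 MeV/nucleon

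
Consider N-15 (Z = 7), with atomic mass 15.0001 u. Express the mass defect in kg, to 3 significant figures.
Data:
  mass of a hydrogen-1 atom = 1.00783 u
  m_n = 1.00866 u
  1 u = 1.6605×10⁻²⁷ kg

2.06e-28 kg

Z = 7, so N = A − Z = 15 − 7 = 8.
Mass of separated nucleons = 7(1.00783) + 8(1.00866) = 7.05481 + 8.06928 = 15.12409 u
Δm = 15.12409 − 15.0001 = 0.12399 u
In SI units: 0.12399 u × 1.6605×10⁻²⁷ kg/u = 2.0589e-28 kg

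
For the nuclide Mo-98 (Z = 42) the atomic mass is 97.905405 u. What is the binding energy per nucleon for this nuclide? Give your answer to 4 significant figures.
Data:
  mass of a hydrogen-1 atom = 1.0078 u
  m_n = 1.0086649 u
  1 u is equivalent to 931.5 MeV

8.625 MeV/nucleon

The nucleus contains 42 protons and 98 − 42 = 56 neutrons.
Σm = 42·m(¹H) + 56·m_n = 42.3276 + 56.4852344 = 98.8128344 u
Mass defect Δm = 98.8128344 − 97.905405 = 0.9074294 u
Converting to energy: 0.9074294 u × 931.5 MeV/u = 845.270 MeV
Dividing by A = 98 gives 8.625 MeV per nucleon.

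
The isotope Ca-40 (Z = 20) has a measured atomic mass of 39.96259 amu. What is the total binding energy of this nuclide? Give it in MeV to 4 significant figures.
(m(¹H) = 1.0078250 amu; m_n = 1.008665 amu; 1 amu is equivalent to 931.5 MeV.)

342.1 MeV

Z = 20, so N = A − Z = 40 − 20 = 20.
Total constituent mass: 20 × 1.0078250 + 20 × 1.008665 = 40.3298000 amu
Mass defect Δm = 40.3298000 − 39.96259 = 0.3672100 amu
Binding energy = Δm·c² = 0.3672100 × 931.5 MeV/amu = 342.056 MeV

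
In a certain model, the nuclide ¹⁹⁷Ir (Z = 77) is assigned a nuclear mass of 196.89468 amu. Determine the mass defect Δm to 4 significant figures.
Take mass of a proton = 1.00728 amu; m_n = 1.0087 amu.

1.710 amu

The nucleus contains 77 protons and 197 − 77 = 120 neutrons.
Mass of separated nucleons = 77(1.00728) + 120(1.0087) = 77.56056 + 121.0440 = 198.60456 amu
Mass defect Δm = 198.60456 − 196.89468 = 1.70988 amu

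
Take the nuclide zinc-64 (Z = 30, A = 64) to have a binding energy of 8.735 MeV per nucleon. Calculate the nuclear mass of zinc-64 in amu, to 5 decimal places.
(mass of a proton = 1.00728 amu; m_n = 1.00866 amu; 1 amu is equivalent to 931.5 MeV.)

Total binding energy = 64 × 8.735 = 559.040 MeV
Mass defect = 559.040 MeV / (931.5 MeV/amu) = 0.6001503 amu
Constituent mass = 30(1.00728) + 34(1.00866) = 64.51284 amu
Nuclear mass = 64.51284 − 0.6001503 = 63.9126897 amu ≈ 63.91269 amu (to 5 decimal places)

63.91269 amu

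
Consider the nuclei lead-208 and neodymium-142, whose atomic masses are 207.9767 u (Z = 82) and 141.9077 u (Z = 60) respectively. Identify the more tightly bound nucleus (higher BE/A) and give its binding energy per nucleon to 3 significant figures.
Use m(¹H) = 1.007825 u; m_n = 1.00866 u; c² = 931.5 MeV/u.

neodymium-142; 8.34 MeV/nucleon

lead-208: Σm = 82(1.007825) + 126(1.00866) = 209.732810 u; Δm = 1.756110 u; E_B = 1635.82 MeV; E_B/A = 7.8645 MeV
neodymium-142: Σm = 60(1.007825) + 82(1.00866) = 143.179620 u; Δm = 1.271920 u; E_B = 1184.8 MeV; E_B/A = 8.344 MeV
neodymium-142 has the higher binding energy per nucleon, so it is the more tightly bound nucleus.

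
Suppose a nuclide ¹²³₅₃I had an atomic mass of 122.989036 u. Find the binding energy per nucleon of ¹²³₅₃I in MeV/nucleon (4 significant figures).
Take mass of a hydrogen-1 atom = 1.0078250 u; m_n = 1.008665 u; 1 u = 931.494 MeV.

Mass of separated nucleons = 53(1.0078250) + 70(1.008665) = 53.4147250 + 70.606550 = 124.0212750 u
The mass defect is 124.0212750 − 122.989036 = 1.0322390 u.
E_B = 1.0322390 × 931.494 = 961.524 MeV
BE/A = 961.524 MeV / 123 = 7.817 MeV/nucleon

7.817 MeV/nucleon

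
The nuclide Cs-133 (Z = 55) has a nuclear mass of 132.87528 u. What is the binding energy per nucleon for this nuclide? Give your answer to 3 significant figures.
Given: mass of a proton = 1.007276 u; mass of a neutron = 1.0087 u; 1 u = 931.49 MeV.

Z = 55, so N = A − Z = 133 − 55 = 78.
Mass of separated nucleons = 55(1.007276) + 78(1.0087) = 55.400180 + 78.6786 = 134.078780 u
Δm = 134.078780 − 132.87528 = 1.203500 u
Converting to energy: 1.203500 u × 931.49 MeV/u = 1121.05 MeV
Dividing by A = 133 gives 8.429 MeV per nucleon.

8.43 MeV/nucleon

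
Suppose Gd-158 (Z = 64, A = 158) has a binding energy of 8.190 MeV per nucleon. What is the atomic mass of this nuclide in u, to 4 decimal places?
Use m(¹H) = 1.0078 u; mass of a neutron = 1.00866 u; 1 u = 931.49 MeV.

Total binding energy = 158 × 8.190 = 1294.020 MeV
Mass defect = 1294.020 MeV / (931.49 MeV/u) = 1.389194 u
Constituent mass = 64(1.0078) + 94(1.00866) = 159.31324 u
Atomic mass = 159.31324 − 1.389194 = 157.924046 u ≈ 157.9240 u (to 4 decimal places)

157.9240 u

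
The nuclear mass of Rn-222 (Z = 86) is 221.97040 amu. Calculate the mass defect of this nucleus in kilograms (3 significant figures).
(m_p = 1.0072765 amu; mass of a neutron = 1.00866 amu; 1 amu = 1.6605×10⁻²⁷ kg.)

With 86 protons and 136 neutrons (A = 222):
Σm = 86·m_p + 136·m_n = 86.6257790 + 137.17776 = 223.8035390 amu
Δm = 223.8035390 − 221.97040 = 1.8331390 amu
In SI units: 1.8331390 amu × 1.6605×10⁻²⁷ kg/amu = 3.0439e-27 kg

3.04e-27 kg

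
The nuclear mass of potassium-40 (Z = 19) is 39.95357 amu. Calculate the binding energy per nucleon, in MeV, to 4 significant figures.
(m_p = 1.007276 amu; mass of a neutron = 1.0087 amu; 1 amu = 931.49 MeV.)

With 19 protons and 21 neutrons (A = 40):
Total constituent mass: 19 × 1.007276 + 21 × 1.0087 = 40.320944 amu
The mass defect is 40.320944 − 39.95357 = 0.367374 amu.
Binding energy = Δm·c² = 0.367374 × 931.49 MeV/amu = 342.205 MeV
Per nucleon: 342.205 / 40 = 8.555 MeV

8.555 MeV/nucleon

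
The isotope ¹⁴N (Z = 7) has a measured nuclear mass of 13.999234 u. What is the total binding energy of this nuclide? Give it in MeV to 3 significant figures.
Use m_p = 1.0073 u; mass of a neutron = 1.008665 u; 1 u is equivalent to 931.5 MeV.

105 MeV

The nucleus contains 7 protons and 14 − 7 = 7 neutrons.
Mass of separated nucleons = 7(1.0073) + 7(1.008665) = 7.0511 + 7.060655 = 14.111755 u
Mass defect Δm = 14.111755 − 13.999234 = 0.112521 u
Binding energy = Δm·c² = 0.112521 × 931.5 MeV/u = 104.813 MeV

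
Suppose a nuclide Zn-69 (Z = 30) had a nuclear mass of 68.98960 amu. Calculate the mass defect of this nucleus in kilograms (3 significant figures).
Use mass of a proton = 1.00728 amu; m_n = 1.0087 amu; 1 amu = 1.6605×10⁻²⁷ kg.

Z = 30, so N = A − Z = 69 − 30 = 39.
Total constituent mass: 30 × 1.00728 + 39 × 1.0087 = 69.55770 amu
The mass defect is 69.55770 − 68.98960 = 0.56810 amu.
In SI units: 0.56810 amu × 1.6605×10⁻²⁷ kg/amu = 9.4333e-28 kg

9.43e-28 kg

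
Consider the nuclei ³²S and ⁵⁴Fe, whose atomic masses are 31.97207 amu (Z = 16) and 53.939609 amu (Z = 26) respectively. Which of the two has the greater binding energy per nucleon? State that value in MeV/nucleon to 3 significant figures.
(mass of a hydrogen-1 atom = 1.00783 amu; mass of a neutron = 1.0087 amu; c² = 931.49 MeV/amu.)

³²S: Σm = 16(1.00783) + 16(1.0087) = 32.26448 amu; Δm = 0.29241 amu; E_B = 272.38 MeV; E_B/A = 8.512 MeV
⁵⁴Fe: Σm = 26(1.00783) + 28(1.0087) = 54.44718 amu; Δm = 0.507571 amu; E_B = 472.80 MeV; E_B/A = 8.756 MeV
⁵⁴Fe has the higher binding energy per nucleon, so it is the more tightly bound nucleus.

⁵⁴Fe; 8.76 MeV/nucleon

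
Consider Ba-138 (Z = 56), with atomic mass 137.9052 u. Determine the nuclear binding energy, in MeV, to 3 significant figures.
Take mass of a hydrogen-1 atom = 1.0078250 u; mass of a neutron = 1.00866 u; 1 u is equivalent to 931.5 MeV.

Total constituent mass: 56 × 1.0078250 + 82 × 1.00866 = 139.1483200 u
Δm = 139.1483200 − 137.9052 = 1.2431200 u
Converting to energy: 1.2431200 u × 931.5 MeV/u = 1157.97 MeV

1160 MeV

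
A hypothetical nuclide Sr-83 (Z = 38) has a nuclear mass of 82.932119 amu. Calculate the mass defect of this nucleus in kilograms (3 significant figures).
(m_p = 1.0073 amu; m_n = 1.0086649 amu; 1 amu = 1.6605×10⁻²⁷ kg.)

1.22e-27 kg

The nucleus contains 38 protons and 83 − 38 = 45 neutrons.
Mass of separated nucleons = 38(1.0073) + 45(1.0086649) = 38.2774 + 45.3899205 = 83.6673205 amu
The mass defect is 83.6673205 − 82.932119 = 0.7352015 amu.
In SI units: 0.7352015 amu × 1.6605×10⁻²⁷ kg/amu = 1.2208e-27 kg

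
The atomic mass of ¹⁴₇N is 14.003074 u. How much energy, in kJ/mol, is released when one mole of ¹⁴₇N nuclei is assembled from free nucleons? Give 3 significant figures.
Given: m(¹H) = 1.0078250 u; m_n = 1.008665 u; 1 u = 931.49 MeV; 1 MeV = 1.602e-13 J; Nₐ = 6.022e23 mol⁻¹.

1.01e+10 kJ/mol

Total constituent mass: 7 × 1.0078250 + 7 × 1.008665 = 14.1154300 u
The mass defect is 14.1154300 − 14.003074 = 0.1123560 u.
Binding energy = Δm·c² = 0.1123560 × 931.49 MeV/u = 104.658 MeV
Per nucleus in joules: 104.658 MeV × 1.602e-13 J/MeV = 1.6766e-11 J
Per mole: 1.6766e-11 J × 6.022e23 mol⁻¹ = 1.0096e+13 J/mol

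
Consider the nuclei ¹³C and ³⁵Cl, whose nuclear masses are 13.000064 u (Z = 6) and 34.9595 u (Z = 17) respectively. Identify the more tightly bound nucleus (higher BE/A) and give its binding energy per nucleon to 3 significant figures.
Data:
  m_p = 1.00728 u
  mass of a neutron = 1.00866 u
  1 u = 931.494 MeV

³⁵Cl; 8.52 MeV/nucleon

¹³C: Σm = 6(1.00728) + 7(1.00866) = 13.10430 u; Δm = 0.104236 u; E_B = 97.095 MeV; E_B/A = 7.469 MeV
³⁵Cl: Σm = 17(1.00728) + 18(1.00866) = 35.27964 u; Δm = 0.32014 u; E_B = 298.21 MeV; E_B/A = 8.520 MeV
³⁵Cl has the higher binding energy per nucleon, so it is the more tightly bound nucleus.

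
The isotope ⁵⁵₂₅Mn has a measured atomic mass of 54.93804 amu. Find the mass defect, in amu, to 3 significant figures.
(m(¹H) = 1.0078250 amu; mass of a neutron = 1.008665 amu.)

Z = 25, so N = A − Z = 55 − 25 = 30.
Total constituent mass: 25 × 1.0078250 + 30 × 1.008665 = 55.4555750 amu
Δm = 55.4555750 − 54.93804 = 0.5175350 amu

0.518 amu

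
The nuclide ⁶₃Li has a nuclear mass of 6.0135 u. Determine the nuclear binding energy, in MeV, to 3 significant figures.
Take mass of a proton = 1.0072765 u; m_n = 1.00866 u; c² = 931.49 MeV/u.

32.0 MeV

Total constituent mass: 3 × 1.0072765 + 3 × 1.00866 = 6.0478095 u
Mass defect Δm = 6.0478095 − 6.0135 = 0.0343095 u
Converting to energy: 0.0343095 u × 931.49 MeV/u = 31.9590 MeV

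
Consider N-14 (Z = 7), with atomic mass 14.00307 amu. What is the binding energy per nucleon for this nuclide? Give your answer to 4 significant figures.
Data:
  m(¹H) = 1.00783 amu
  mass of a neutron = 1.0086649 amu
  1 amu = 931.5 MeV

7.478 MeV/nucleon

Z = 7, so N = A − Z = 14 − 7 = 7.
Total constituent mass: 7 × 1.00783 + 7 × 1.0086649 = 14.1154643 amu
Δm = 14.1154643 − 14.00307 = 0.1123943 amu
Converting to energy: 0.1123943 amu × 931.5 MeV/amu = 104.695 MeV
Dividing by A = 14 gives 7.478 MeV per nucleon.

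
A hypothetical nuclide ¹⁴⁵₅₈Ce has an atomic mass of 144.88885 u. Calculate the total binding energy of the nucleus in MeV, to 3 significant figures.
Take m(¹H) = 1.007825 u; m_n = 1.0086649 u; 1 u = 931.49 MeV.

1230 MeV

Total constituent mass: 58 × 1.007825 + 87 × 1.0086649 = 146.2076963 u
The mass defect is 146.2076963 − 144.88885 = 1.3188463 u.
Binding energy = Δm·c² = 1.3188463 × 931.49 MeV/u = 1228.49 MeV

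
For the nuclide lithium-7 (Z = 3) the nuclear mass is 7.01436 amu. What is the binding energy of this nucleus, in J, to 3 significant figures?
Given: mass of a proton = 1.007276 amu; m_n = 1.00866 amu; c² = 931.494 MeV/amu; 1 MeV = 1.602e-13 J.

With 3 protons and 4 neutrons (A = 7):
Total constituent mass: 3 × 1.007276 + 4 × 1.00866 = 7.056468 amu
The mass defect is 7.056468 − 7.01436 = 0.042108 amu.
Binding energy = Δm·c² = 0.042108 × 931.494 MeV/amu = 39.2233 MeV
In joules: 39.2233 MeV × 1.602e-13 J/MeV = 6.2836e-12 J

6.28e-12 J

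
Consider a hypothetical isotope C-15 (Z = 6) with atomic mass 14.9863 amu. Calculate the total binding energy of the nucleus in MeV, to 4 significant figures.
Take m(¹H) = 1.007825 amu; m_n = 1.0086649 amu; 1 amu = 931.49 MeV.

129.1 MeV

With 6 protons and 9 neutrons (A = 15):
Σm = 6·m(¹H) + 9·m_n = 6.046950 + 9.0779841 = 15.1249341 amu
The mass defect is 15.1249341 − 14.9863 = 0.1386341 amu.
Binding energy = Δm·c² = 0.1386341 × 931.49 MeV/amu = 129.136 MeV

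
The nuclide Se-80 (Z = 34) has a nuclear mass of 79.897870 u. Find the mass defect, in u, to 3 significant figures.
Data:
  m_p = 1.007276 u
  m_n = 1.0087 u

With 34 protons and 46 neutrons (A = 80):
Total constituent mass: 34 × 1.007276 + 46 × 1.0087 = 80.647584 u
Mass defect Δm = 80.647584 − 79.897870 = 0.749714 u

0.750 u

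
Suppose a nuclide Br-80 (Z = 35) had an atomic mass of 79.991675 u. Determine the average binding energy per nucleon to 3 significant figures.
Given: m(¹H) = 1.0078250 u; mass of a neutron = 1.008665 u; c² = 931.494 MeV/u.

Total constituent mass: 35 × 1.0078250 + 45 × 1.008665 = 80.6638000 u
Δm = 80.6638000 − 79.991675 = 0.6721250 u
Binding energy = Δm·c² = 0.6721250 × 931.494 MeV/u = 626.080 MeV
Dividing by A = 80 gives 7.826 MeV per nucleon.

7.83 MeV/nucleon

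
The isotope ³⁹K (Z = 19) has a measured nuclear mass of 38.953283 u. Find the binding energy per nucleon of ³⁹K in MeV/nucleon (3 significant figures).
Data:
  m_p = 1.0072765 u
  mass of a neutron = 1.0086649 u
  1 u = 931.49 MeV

With 19 protons and 20 neutrons (A = 39):
Σm = 19·m_p + 20·m_n = 19.1382535 + 20.1732980 = 39.3115515 u
Δm = 39.3115515 − 38.953283 = 0.3582685 u
Converting to energy: 0.3582685 u × 931.49 MeV/u = 333.724 MeV
Dividing by A = 39 gives 8.557 MeV per nucleon.

8.56 MeV/nucleon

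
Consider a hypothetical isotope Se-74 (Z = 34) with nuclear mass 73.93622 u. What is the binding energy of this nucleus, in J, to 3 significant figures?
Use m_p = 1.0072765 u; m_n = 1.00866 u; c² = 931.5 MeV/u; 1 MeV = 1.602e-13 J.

9.81e-11 J

The nucleus contains 34 protons and 74 − 34 = 40 neutrons.
Mass of separated nucleons = 34(1.0072765) + 40(1.00866) = 34.2474010 + 40.34640 = 74.5938010 u
The mass defect is 74.5938010 − 73.93622 = 0.6575810 u.
E_B = 0.6575810 × 931.5 = 612.537 MeV
In joules: 612.537 MeV × 1.602e-13 J/MeV = 9.8128e-11 J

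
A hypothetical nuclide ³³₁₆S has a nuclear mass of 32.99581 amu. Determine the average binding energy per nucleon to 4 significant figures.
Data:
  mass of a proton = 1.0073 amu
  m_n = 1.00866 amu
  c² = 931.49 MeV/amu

7.571 MeV/nucleon

The nucleus contains 16 protons and 33 − 16 = 17 neutrons.
Σm = 16·m_p + 17·m_n = 16.1168 + 17.14722 = 33.26402 amu
The mass defect is 33.26402 − 32.99581 = 0.26821 amu.
Converting to energy: 0.26821 amu × 931.49 MeV/amu = 249.835 MeV
BE/A = 249.835 MeV / 33 = 7.571 MeV/nucleon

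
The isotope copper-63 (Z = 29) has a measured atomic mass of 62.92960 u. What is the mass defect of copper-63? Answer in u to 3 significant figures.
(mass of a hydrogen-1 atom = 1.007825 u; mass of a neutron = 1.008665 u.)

Total constituent mass: 29 × 1.007825 + 34 × 1.008665 = 63.521535 u
Mass defect Δm = 63.521535 − 62.92960 = 0.591935 u

0.592 u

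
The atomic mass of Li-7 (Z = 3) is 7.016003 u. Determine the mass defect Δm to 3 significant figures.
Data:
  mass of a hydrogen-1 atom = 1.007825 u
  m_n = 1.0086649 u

Σm = 3·m(¹H) + 4·m_n = 3.023475 + 4.0346596 = 7.0581346 u
Mass defect Δm = 7.0581346 − 7.016003 = 0.0421316 u

0.0421 u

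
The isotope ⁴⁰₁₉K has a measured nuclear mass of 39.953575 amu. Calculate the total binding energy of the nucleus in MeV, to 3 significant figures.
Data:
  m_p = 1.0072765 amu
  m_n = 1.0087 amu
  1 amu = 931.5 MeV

Z = 19, so N = A − Z = 40 − 19 = 21.
Total constituent mass: 19 × 1.0072765 + 21 × 1.0087 = 40.3209535 amu
The mass defect is 40.3209535 − 39.953575 = 0.3673785 amu.
Binding energy = Δm·c² = 0.3673785 × 931.5 MeV/amu = 342.213 MeV

342 MeV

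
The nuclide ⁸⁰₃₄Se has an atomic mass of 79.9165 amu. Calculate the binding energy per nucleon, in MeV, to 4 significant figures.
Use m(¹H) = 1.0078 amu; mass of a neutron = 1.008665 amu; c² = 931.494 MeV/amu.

Mass of separated nucleons = 34(1.0078) + 46(1.008665) = 34.2652 + 46.398590 = 80.663790 amu
The mass defect is 80.663790 − 79.9165 = 0.747290 amu.
Converting to energy: 0.747290 amu × 931.494 MeV/amu = 696.096 MeV
Dividing by A = 80 gives 8.701 MeV per nucleon.

8.701 MeV/nucleon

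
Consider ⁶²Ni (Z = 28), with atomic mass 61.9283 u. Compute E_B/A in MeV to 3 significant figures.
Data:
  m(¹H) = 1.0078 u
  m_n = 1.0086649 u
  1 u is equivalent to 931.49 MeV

Z = 28, so N = A − Z = 62 − 28 = 34.
Total constituent mass: 28 × 1.0078 + 34 × 1.0086649 = 62.5130066 u
Δm = 62.5130066 − 61.9283 = 0.5847066 u
Binding energy = Δm·c² = 0.5847066 × 931.49 MeV/u = 544.6484 MeV
Dividing by A = 62 gives 8.7847 MeV per nucleon.

8.78 MeV/nucleon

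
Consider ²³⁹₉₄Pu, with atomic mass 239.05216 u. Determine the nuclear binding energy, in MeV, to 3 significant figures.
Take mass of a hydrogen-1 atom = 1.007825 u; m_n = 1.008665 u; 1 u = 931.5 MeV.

1810 MeV

With 94 protons and 145 neutrons (A = 239):
Σm = 94·m(¹H) + 145·m_n = 94.735550 + 146.256425 = 240.991975 u
Mass defect Δm = 240.991975 − 239.05216 = 1.939815 u
Converting to energy: 1.939815 u × 931.5 MeV/u = 1806.94 MeV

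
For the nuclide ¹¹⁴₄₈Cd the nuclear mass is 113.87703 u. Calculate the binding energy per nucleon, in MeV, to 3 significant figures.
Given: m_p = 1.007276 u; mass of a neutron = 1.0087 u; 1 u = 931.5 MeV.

Z = 48, so N = A − Z = 114 − 48 = 66.
Total constituent mass: 48 × 1.007276 + 66 × 1.0087 = 114.923448 u
The mass defect is 114.923448 − 113.87703 = 1.046418 u.
E_B = 1.046418 × 931.5 = 974.738 MeV
Dividing by A = 114 gives 8.550 MeV per nucleon.

8.55 MeV/nucleon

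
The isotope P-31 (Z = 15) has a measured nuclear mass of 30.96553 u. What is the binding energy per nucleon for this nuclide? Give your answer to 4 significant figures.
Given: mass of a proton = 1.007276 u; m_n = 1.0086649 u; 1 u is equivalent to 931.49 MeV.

Total constituent mass: 15 × 1.007276 + 16 × 1.0086649 = 31.2477784 u
Δm = 31.2477784 − 30.96553 = 0.2822484 u
Converting to energy: 0.2822484 u × 931.49 MeV/u = 262.912 MeV
Per nucleon: 262.912 / 31 = 8.481 MeV

8.481 MeV/nucleon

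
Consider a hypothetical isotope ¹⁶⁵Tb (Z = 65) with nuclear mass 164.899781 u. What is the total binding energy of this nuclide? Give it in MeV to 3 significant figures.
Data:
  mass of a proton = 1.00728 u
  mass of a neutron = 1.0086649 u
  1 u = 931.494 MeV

Total constituent mass: 65 × 1.00728 + 100 × 1.0086649 = 166.3396900 u
Mass defect Δm = 166.3396900 − 164.899781 = 1.4399090 u
Converting to energy: 1.4399090 u × 931.494 MeV/u = 1341.27 MeV

1340 MeV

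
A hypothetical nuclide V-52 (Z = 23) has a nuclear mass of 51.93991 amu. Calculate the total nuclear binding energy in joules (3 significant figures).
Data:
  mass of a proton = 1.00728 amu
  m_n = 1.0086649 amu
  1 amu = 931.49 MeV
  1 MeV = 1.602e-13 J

7.15e-11 J

The nucleus contains 23 protons and 52 − 23 = 29 neutrons.
Σm = 23·m_p + 29·m_n = 23.16744 + 29.2512821 = 52.4187221 amu
Δm = 52.4187221 − 51.93991 = 0.4788121 amu
Converting to energy: 0.4788121 amu × 931.49 MeV/amu = 446.009 MeV
In joules: 446.009 MeV × 1.602e-13 J/MeV = 7.1451e-11 J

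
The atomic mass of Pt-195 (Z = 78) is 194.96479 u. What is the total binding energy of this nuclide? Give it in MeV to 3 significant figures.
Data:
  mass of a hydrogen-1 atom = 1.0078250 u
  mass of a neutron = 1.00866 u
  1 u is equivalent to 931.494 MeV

1550 MeV

Total constituent mass: 78 × 1.0078250 + 117 × 1.00866 = 196.6235700 u
Mass defect Δm = 196.6235700 − 194.96479 = 1.6587800 u
E_B = 1.6587800 × 931.494 = 1545.14 MeV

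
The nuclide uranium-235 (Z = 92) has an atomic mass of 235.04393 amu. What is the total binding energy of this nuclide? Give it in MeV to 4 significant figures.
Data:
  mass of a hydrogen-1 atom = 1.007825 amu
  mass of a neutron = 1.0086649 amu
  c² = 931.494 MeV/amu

Z = 92, so N = A − Z = 235 − 92 = 143.
Total constituent mass: 92 × 1.007825 + 143 × 1.0086649 = 236.9589807 amu
Δm = 236.9589807 − 235.04393 = 1.9150507 amu
Binding energy = Δm·c² = 1.9150507 × 931.494 MeV/amu = 1783.86 MeV

1784 MeV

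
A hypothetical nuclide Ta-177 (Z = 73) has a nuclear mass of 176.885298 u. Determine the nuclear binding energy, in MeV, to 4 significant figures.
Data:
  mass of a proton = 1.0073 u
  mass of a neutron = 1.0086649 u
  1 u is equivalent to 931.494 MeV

1443 MeV

Σm = 73·m_p + 104·m_n = 73.5329 + 104.9011496 = 178.4340496 u
The mass defect is 178.4340496 − 176.885298 = 1.5487516 u.
Binding energy = Δm·c² = 1.5487516 × 931.494 MeV/u = 1442.65 MeV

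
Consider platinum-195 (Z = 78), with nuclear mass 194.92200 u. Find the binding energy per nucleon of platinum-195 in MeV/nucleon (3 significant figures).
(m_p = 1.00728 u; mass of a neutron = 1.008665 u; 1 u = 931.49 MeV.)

7.93 MeV/nucleon

With 78 protons and 117 neutrons (A = 195):
Σm = 78·m_p + 117·m_n = 78.56784 + 118.013805 = 196.581645 u
Mass defect Δm = 196.581645 − 194.92200 = 1.659645 u
Converting to energy: 1.659645 u × 931.49 MeV/u = 1545.94 MeV
BE/A = 1545.94 MeV / 195 = 7.928 MeV/nucleon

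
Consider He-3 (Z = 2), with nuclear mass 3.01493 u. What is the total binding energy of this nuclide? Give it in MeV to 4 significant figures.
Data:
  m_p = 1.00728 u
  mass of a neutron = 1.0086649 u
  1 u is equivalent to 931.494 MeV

Z = 2, so N = A − Z = 3 − 2 = 1.
Total constituent mass: 2 × 1.00728 + 1 × 1.0086649 = 3.0232249 u
The mass defect is 3.0232249 − 3.01493 = 0.0082949 u.
E_B = 0.0082949 × 931.494 = 7.72665 MeV

7.727 MeV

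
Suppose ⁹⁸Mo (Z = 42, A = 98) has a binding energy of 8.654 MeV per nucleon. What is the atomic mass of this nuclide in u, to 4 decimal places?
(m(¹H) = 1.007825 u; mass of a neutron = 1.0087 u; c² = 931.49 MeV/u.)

Total binding energy = 98 × 8.654 = 848.092 MeV
Mass defect = 848.092 MeV / (931.49 MeV/u) = 0.910468 u
Constituent mass = 42(1.007825) + 56(1.0087) = 98.815850 u
Atomic mass = 98.815850 − 0.910468 = 97.905382 u ≈ 97.9054 u (to 4 decimal places)

97.9054 u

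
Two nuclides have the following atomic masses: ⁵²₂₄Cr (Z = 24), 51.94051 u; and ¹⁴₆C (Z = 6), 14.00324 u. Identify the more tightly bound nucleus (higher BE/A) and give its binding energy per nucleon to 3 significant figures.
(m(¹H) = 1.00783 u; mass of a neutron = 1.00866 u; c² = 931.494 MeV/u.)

⁵²₂₄Cr: Σm = 24(1.00783) + 28(1.00866) = 52.43040 u; Δm = 0.48989 u; E_B = 456.33 MeV; E_B/A = 8.776 MeV
¹⁴₆C: Σm = 6(1.00783) + 8(1.00866) = 14.11626 u; Δm = 0.11302 u; E_B = 105.28 MeV; E_B/A = 7.520 MeV
⁵²₂₄Cr has the higher binding energy per nucleon, so it is the more tightly bound nucleus.

⁵²₂₄Cr; 8.78 MeV/nucleon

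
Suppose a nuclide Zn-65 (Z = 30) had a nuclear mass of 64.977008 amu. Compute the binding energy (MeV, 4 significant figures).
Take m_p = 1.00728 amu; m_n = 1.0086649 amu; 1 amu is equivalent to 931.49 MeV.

507.3 MeV

Σm = 30·m_p + 35·m_n = 30.21840 + 35.3032715 = 65.5216715 amu
Mass defect Δm = 65.5216715 − 64.977008 = 0.5446635 amu
Converting to energy: 0.5446635 amu × 931.49 MeV/amu = 507.349 MeV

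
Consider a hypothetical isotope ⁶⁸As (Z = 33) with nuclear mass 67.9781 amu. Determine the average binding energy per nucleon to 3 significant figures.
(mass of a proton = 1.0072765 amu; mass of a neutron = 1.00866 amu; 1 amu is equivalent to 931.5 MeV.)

7.74 MeV/nucleon

The nucleus contains 33 protons and 68 − 33 = 35 neutrons.
Σm = 33·m_p + 35·m_n = 33.2401245 + 35.30310 = 68.5432245 amu
Mass defect Δm = 68.5432245 − 67.9781 = 0.5651245 amu
Binding energy = Δm·c² = 0.5651245 × 931.5 MeV/amu = 526.413 MeV
Per nucleon: 526.413 / 68 = 7.741 MeV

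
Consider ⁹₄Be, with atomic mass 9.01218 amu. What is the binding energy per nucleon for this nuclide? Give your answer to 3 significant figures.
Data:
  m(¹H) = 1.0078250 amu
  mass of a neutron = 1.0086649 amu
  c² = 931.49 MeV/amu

6.46 MeV/nucleon

Z = 4, so N = A − Z = 9 − 4 = 5.
Total constituent mass: 4 × 1.0078250 + 5 × 1.0086649 = 9.0746245 amu
Δm = 9.0746245 − 9.01218 = 0.0624445 amu
Converting to energy: 0.0624445 amu × 931.49 MeV/amu = 58.1664 MeV
BE/A = 58.1664 MeV / 9 = 6.463 MeV/nucleon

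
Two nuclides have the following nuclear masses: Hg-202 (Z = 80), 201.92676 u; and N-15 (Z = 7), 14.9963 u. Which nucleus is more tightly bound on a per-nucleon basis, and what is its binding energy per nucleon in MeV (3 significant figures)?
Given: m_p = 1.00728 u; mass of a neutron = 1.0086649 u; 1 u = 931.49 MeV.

Hg-202: Σm = 80(1.00728) + 122(1.0086649) = 203.6395178 u; Δm = 1.7127578 u; E_B = 1595.4 MeV; E_B/A = 7.898 MeV
N-15: Σm = 7(1.00728) + 8(1.0086649) = 15.1202792 u; Δm = 0.1239792 u; E_B = 115.49 MeV; E_B/A = 7.699 MeV
Hg-202 has the higher binding energy per nucleon, so it is the more tightly bound nucleus.

Hg-202; 7.90 MeV/nucleon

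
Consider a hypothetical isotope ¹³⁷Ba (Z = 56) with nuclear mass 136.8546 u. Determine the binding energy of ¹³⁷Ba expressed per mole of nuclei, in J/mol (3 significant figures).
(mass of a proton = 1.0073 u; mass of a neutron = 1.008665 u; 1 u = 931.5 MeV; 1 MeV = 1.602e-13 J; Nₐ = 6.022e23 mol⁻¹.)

With 56 protons and 81 neutrons (A = 137):
Total constituent mass: 56 × 1.0073 + 81 × 1.008665 = 138.110665 u
Δm = 138.110665 − 136.8546 = 1.256065 u
Converting to energy: 1.256065 u × 931.5 MeV/u = 1170.02 MeV
Per nucleus in joules: 1170.02 MeV × 1.602e-13 J/MeV = 1.8744e-10 J
Per mole: 1.8744e-10 J × 6.022e23 mol⁻¹ = 1.1288e+14 J/mol

1.13e+14 J/mol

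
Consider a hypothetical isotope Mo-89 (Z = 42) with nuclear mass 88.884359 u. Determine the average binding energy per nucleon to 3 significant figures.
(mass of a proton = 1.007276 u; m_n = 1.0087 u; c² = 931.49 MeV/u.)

Σm = 42·m_p + 47·m_n = 42.305592 + 47.4089 = 89.714492 u
The mass defect is 89.714492 − 88.884359 = 0.830133 u.
E_B = 0.830133 × 931.49 = 773.261 MeV
Dividing by A = 89 gives 8.688 MeV per nucleon.

8.69 MeV/nucleon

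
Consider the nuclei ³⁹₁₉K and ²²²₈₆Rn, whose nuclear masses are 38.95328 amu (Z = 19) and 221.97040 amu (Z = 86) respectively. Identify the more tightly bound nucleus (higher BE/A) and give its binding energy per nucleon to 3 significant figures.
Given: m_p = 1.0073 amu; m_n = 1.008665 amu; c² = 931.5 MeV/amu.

³⁹₁₉K: Σm = 19(1.0073) + 20(1.008665) = 39.312000 amu; Δm = 0.358720 amu; E_B = 334.15 MeV; E_B/A = 8.568 MeV
²²²₈₆Rn: Σm = 86(1.0073) + 136(1.008665) = 223.806240 amu; Δm = 1.835840 amu; E_B = 1710.1 MeV; E_B/A = 7.703 MeV
³⁹₁₉K has the higher binding energy per nucleon, so it is the more tightly bound nucleus.

³⁹₁₉K; 8.57 MeV/nucleon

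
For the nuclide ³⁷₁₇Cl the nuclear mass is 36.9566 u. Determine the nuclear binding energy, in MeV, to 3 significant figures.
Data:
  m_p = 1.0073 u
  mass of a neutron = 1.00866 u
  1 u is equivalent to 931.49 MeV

317 MeV

Mass of separated nucleons = 17(1.0073) + 20(1.00866) = 17.1241 + 20.17320 = 37.29730 u
Mass defect Δm = 37.29730 − 36.9566 = 0.34070 u
Binding energy = Δm·c² = 0.34070 × 931.49 MeV/u = 317.359 MeV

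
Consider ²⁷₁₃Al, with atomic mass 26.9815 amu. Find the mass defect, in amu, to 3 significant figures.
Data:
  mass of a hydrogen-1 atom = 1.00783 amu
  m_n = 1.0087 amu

0.242 amu

Total constituent mass: 13 × 1.00783 + 14 × 1.0087 = 27.22359 amu
The mass defect is 27.22359 − 26.9815 = 0.24209 amu.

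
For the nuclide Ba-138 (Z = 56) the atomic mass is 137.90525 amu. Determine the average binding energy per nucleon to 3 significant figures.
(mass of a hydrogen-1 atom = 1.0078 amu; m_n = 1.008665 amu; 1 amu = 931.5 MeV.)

Z = 56, so N = A − Z = 138 − 56 = 82.
Σm = 56·m(¹H) + 82·m_n = 56.4368 + 82.710530 = 139.147330 amu
Mass defect Δm = 139.147330 − 137.90525 = 1.242080 amu
Converting to energy: 1.242080 amu × 931.5 MeV/amu = 1157.00 MeV
Per nucleon: 1157.00 / 138 = 8.384 MeV

8.38 MeV/nucleon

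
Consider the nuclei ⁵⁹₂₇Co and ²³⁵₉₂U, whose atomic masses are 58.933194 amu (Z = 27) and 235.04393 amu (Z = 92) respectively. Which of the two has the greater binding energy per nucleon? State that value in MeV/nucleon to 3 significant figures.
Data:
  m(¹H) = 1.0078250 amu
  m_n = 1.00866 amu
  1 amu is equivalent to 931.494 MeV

⁵⁹₂₇Co: Σm = 27(1.0078250) + 32(1.00866) = 59.4883950 amu; Δm = 0.5552010 amu; E_B = 517.17 MeV; E_B/A = 8.766 MeV
²³⁵₉₂U: Σm = 92(1.0078250) + 143(1.00866) = 236.9582800 amu; Δm = 1.9143500 amu; E_B = 1783.2 MeV; E_B/A = 7.588 MeV
⁵⁹₂₇Co has the higher binding energy per nucleon, so it is the more tightly bound nucleus.

⁵⁹₂₇Co; 8.77 MeV/nucleon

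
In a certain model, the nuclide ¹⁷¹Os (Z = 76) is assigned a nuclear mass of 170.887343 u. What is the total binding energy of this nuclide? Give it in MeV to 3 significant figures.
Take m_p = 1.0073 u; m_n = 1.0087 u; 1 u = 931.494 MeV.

Z = 76, so N = A − Z = 171 − 76 = 95.
Σm = 76·m_p + 95·m_n = 76.5548 + 95.8265 = 172.3813 u
Mass defect Δm = 172.3813 − 170.887343 = 1.493957 u
E_B = 1.493957 × 931.494 = 1391.61 MeV

1390 MeV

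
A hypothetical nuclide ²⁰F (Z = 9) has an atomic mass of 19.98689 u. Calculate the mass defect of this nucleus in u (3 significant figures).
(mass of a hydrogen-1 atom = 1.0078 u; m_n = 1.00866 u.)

The nucleus contains 9 protons and 20 − 9 = 11 neutrons.
Total constituent mass: 9 × 1.0078 + 11 × 1.00866 = 20.16546 u
Δm = 20.16546 − 19.98689 = 0.17857 u

0.179 u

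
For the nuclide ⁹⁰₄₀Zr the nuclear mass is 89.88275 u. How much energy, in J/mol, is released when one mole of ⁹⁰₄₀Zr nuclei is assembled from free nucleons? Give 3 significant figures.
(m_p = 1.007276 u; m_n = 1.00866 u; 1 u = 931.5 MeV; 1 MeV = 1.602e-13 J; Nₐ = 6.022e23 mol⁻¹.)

7.56e+13 J/mol

With 40 protons and 50 neutrons (A = 90):
Σm = 40·m_p + 50·m_n = 40.291040 + 50.43300 = 90.724040 u
Mass defect Δm = 90.724040 − 89.88275 = 0.841290 u
Converting to energy: 0.841290 u × 931.5 MeV/u = 783.662 MeV
Per nucleus in joules: 783.662 MeV × 1.602e-13 J/MeV = 1.2554e-10 J
Per mole: 1.2554e-10 J × 6.022e23 mol⁻¹ = 7.5600e+13 J/mol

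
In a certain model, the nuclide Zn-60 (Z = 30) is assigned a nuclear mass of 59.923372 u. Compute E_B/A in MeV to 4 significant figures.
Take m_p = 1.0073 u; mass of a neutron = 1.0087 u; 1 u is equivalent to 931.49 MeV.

8.642 MeV/nucleon

The nucleus contains 30 protons and 60 − 30 = 30 neutrons.
Σm = 30·m_p + 30·m_n = 30.2190 + 30.2610 = 60.4800 u
Δm = 60.4800 − 59.923372 = 0.556628 u
E_B = 0.556628 × 931.49 = 518.493 MeV
BE/A = 518.493 MeV / 60 = 8.642 MeV/nucleon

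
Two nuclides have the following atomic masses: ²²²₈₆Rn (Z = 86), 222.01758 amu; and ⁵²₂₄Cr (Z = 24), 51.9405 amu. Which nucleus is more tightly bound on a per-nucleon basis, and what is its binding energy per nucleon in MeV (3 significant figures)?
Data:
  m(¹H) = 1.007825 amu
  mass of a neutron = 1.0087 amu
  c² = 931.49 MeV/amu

²²²₈₆Rn: Σm = 86(1.007825) + 136(1.0087) = 223.856150 amu; Δm = 1.838570 amu; E_B = 1712.6 MeV; E_B/A = 7.714 MeV
⁵²₂₄Cr: Σm = 24(1.007825) + 28(1.0087) = 52.431400 amu; Δm = 0.490900 amu; E_B = 457.27 MeV; E_B/A = 8.794 MeV
⁵²₂₄Cr has the higher binding energy per nucleon, so it is the more tightly bound nucleus.

⁵²₂₄Cr; 8.79 MeV/nucleon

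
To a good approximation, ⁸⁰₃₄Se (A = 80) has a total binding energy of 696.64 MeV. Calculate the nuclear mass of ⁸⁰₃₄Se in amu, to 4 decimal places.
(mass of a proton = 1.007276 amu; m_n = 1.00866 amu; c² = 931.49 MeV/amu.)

Mass defect = 696.64 MeV / (931.49 MeV/amu) = 0.747877 amu
Constituent mass = 34(1.007276) + 46(1.00866) = 80.645744 amu
Nuclear mass = 80.645744 − 0.747877 = 79.897867 amu ≈ 79.8979 amu (to 4 decimal places)

79.8979 amu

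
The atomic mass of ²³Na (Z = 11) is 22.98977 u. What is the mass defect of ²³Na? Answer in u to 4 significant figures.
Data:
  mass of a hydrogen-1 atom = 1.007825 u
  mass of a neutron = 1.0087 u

0.2007 u

Σm = 11·m(¹H) + 12·m_n = 11.086075 + 12.1044 = 23.190475 u
The mass defect is 23.190475 − 22.98977 = 0.200705 u.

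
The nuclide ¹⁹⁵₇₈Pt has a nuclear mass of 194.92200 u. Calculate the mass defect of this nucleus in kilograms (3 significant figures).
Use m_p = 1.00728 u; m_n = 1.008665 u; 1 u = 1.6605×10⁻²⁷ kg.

With 78 protons and 117 neutrons (A = 195):
Σm = 78·m_p + 117·m_n = 78.56784 + 118.013805 = 196.581645 u
Mass defect Δm = 196.581645 − 194.92200 = 1.659645 u
In SI units: 1.659645 u × 1.6605×10⁻²⁷ kg/u = 2.7558e-27 kg

2.76e-27 kg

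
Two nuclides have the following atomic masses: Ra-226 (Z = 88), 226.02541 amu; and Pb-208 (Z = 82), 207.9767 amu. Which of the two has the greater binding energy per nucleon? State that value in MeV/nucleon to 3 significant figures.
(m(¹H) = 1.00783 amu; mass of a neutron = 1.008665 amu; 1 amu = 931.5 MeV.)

Pb-208; 7.87 MeV/nucleon

Ra-226: Σm = 88(1.00783) + 138(1.008665) = 227.884810 amu; Δm = 1.859400 amu; E_B = 1732.0 MeV; E_B/A = 7.664 MeV
Pb-208: Σm = 82(1.00783) + 126(1.008665) = 209.733850 amu; Δm = 1.757150 amu; E_B = 1636.8 MeV; E_B/A = 7.869 MeV
Pb-208 has the higher binding energy per nucleon, so it is the more tightly bound nucleus.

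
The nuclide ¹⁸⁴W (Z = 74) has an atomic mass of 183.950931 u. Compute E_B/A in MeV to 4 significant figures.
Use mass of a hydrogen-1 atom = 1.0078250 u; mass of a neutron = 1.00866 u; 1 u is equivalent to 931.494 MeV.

Total constituent mass: 74 × 1.0078250 + 110 × 1.00866 = 185.5316500 u
Mass defect Δm = 185.5316500 − 183.950931 = 1.5807190 u
Converting to energy: 1.5807190 u × 931.494 MeV/u = 1472.43 MeV
BE/A = 1472.43 MeV / 184 = 8.002 MeV/nucleon

8.002 MeV/nucleon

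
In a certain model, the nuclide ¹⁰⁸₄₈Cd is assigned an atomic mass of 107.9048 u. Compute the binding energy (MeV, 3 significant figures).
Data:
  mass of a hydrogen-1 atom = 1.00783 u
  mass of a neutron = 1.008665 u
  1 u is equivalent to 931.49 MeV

923 MeV

The nucleus contains 48 protons and 108 − 48 = 60 neutrons.
Σm = 48·m(¹H) + 60·m_n = 48.37584 + 60.519900 = 108.895740 u
Δm = 108.895740 − 107.9048 = 0.990940 u
Binding energy = Δm·c² = 0.990940 × 931.49 MeV/u = 923.051 MeV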